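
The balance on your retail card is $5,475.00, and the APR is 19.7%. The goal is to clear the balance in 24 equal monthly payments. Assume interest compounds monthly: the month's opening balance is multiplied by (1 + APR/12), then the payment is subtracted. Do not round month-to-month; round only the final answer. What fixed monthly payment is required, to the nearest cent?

Monthly rate r = 19.7%/12 = 1.64167% = 0.0164167.
Level-payment amortization: P = B₀·r / (1 − (1+r)^(−n)) = 5475.00·0.0164167 / (1 − 1.01642^(−24)).
Denominator 1 − (1+r)^(−24) = 0.323485151.
P = 89.8812 / 0.323485151 ≈ 277.85.

$277.85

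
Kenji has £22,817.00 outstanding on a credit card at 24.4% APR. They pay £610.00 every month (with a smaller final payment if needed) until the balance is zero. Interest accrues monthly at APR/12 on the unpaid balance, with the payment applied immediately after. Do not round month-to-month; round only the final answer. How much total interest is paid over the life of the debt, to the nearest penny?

Monthly rate r = 24.4%/12 = 2.03333% = 0.0203333.
Payoff takes n = ⌈−ln(1 − rB₀/P)/ln(1+r)⌉ = ⌈71.015⌉ = 72 payments; the last is £9.03.
Total paid = 71·£610.00 + £9.03 = £43,319.03.
Total interest = total paid − principal = £43,319.03 − £22,817.00 = £20,502.03.

£20,502.03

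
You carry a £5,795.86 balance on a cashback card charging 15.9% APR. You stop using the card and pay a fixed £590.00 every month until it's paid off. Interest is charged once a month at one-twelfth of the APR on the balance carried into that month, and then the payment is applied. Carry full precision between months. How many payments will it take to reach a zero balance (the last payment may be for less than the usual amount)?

11 payments

Monthly rate r = 15.9%/12 = 1.325% = 0.01325.
Recurrence: B ← B·(1+r) − £590.00.
Month 1: interest £76.80; balance after payment £5,282.66.
Month 2: interest £70.00; balance after payment £4,762.65.
Closed form: n = −ln(1 − rB₀/P)/ln(1+r) = −ln(0.86984)/ln(1.01325) ≈ 10.594, so the balance reaches zero during payment 11.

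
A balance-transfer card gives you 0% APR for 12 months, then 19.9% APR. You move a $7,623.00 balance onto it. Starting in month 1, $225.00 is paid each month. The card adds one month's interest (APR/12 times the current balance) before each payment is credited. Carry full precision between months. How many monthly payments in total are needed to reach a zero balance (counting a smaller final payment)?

40 months

Promo months 1–12 at r₀ = 0%/12 = 0; months 13+ at r₁ = 19.9%/12 = 0.0165833.
After month 12 (no interest yet): B = $7,623.00 − 12·$225.00 = $4,923.00.
Then at r₁ with $225.00/mo: n₂ = −ln(1 − r₁·B/P)/ln(1+r₁) ≈ 27.41 → 28 more payments.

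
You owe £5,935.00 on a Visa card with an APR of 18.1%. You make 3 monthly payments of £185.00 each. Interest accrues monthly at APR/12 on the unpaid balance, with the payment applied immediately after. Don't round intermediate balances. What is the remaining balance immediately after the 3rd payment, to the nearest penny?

£5,644.22

Monthly rate r = 18.1%/12 = 1.50833% = 0.0150833.
Each month: B ← B·(1+r) − £185.00.
Month 1: interest £89.52; balance after payment £5,839.52.
Month 2: interest £88.08; balance after payment £5,742.60.
Month 3: interest £86.62; balance after payment £5,644.22.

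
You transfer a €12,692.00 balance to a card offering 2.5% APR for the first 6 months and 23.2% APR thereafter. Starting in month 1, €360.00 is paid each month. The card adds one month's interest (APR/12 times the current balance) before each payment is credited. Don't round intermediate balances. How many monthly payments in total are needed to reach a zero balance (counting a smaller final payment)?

51 months

Promo months 1–6 at r₀ = 2.5%/12 = 0.00208333; months 7+ at r₁ = 23.2%/12 = 0.0193333.
After month 6: iterate B ← B·(1+r₀) − €360.00 for 6 months → €10,680.20.
Then at r₁ with €360.00/mo: n₂ = −ln(1 − r₁·B/P)/ln(1+r₁) ≈ 44.51 → 45 more payments.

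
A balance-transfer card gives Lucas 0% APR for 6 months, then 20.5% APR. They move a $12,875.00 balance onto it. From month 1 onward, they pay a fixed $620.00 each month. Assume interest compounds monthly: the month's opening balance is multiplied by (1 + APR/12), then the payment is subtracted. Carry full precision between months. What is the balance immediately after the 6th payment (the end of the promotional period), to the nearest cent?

Promo months 1–6 at r₀ = 0%/12 = 0; months 7+ at r₁ = 20.5%/12 = 0.0170833.
After month 6 (no interest yet): B = $12,875.00 − 6·$620.00 = $9,155.00.

$9,155.00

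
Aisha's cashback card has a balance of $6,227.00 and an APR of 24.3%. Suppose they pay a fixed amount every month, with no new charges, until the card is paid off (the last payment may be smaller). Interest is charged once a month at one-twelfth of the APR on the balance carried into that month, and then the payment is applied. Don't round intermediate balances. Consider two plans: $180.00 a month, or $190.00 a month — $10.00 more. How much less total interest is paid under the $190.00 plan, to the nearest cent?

$498.78

Monthly rate r = 24.3%/12 = 2.025% = 0.02025.
At $180.00/mo: n = ⌈−ln(1 − rB₀/P)/ln(1+r)⌉ = 61 payments (last $26.30); total interest = total paid − $6,227.00 = $4,599.30.
At $190.00/mo: 55 payments (last $67.52); total interest $4,100.52.
Interest saved = $4,599.30 − $4,100.52 = $498.78.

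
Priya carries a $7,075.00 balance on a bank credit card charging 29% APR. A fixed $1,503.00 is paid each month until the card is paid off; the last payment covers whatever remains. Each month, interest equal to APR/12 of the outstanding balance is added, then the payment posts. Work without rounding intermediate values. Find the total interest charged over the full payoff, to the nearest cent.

Monthly rate r = 29%/12 = 2.41667% = 0.0241667.
Payoff takes n = ⌈−ln(1 − rB₀/P)/ln(1+r)⌉ = ⌈5.057⌉ = 6 payments; the last is $87.17.
Total paid = 5·$1,503.00 + $87.17 = $7,602.17.
Total interest = total paid − principal = $7,602.17 − $7,075.00 = $527.17.

$527.17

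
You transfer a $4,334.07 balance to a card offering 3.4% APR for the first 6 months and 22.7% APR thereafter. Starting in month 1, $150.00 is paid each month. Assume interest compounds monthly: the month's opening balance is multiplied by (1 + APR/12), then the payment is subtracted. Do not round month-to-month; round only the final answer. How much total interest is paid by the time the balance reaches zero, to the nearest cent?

Promo months 1–6 at r₀ = 3.4%/12 = 0.00283333; months 7+ at r₁ = 22.7%/12 = 0.0189167.
After month 6: iterate B ← B·(1+r₀) − $150.00 for 6 months → $3,501.87.
Then at r₁ with $150.00/mo: n₂ = −ln(1 − r₁·B/P)/ln(1+r₁) ≈ 31.10 → 32 more payments.
Total paid = 37·$150.00 + $14.42 = $5,564.42; interest = $5,564.42 − $4,334.07 = $1,230.35.

$1,230.35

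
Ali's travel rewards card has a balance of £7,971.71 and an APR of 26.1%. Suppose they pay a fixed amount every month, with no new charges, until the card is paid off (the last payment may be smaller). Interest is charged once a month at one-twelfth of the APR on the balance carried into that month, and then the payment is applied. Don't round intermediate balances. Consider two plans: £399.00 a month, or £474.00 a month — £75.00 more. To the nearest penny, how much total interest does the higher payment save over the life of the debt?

Monthly rate r = 26.1%/12 = 2.175% = 0.02175.
At £399.00/mo: n = ⌈−ln(1 − rB₀/P)/ln(1+r)⌉ = 27 payments (last £199.34); total interest = total paid − £7,971.71 = £2,601.63.
At £474.00/mo: 22 payments (last £78.29); total interest £2,060.58.
Interest saved = £2,601.63 − £2,060.58 = £541.05.

£541.05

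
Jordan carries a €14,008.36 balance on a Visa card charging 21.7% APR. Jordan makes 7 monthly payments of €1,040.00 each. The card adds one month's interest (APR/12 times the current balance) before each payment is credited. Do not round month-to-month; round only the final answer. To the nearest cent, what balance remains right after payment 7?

Monthly rate r = 21.7%/12 = 1.80833% = 0.0180833.
Each month: B ← B·(1+r) − €1,040.00.
Month 1: interest €253.32; balance after payment €13,221.68.
Month 2: interest €239.09; balance after payment €12,420.77.
Month 3: interest €224.61; balance after payment €11,605.38.
Month 4: interest €209.86; balance after payment €10,775.24.
Month 5: interest €194.85; balance after payment €9,930.10.
Month 6: interest €179.57; balance after payment €9,069.66.
Month 7: interest €164.01; balance after payment €8,193.67.

€8,193.67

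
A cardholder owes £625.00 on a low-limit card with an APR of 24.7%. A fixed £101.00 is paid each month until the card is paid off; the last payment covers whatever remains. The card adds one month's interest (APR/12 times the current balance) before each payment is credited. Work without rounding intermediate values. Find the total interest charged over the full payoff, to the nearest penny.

£50.62

Monthly rate r = 24.7%/12 = 2.05833% = 0.0205833.
Payoff takes n = ⌈−ln(1 − rB₀/P)/ln(1+r)⌉ = ⌈6.687⌉ = 7 payments; the last is £69.62.
Total paid = 6·£101.00 + £69.62 = £675.62.
Total interest = total paid − principal = £675.62 − £625.00 = £50.62.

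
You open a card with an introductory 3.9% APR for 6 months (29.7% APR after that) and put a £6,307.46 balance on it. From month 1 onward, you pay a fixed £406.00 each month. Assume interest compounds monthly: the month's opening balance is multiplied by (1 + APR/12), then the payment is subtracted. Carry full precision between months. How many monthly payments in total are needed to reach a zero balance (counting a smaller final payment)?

18 months

Promo months 1–6 at r₀ = 3.9%/12 = 0.00325; months 7+ at r₁ = 29.7%/12 = 0.02475.
After month 6: iterate B ← B·(1+r₀) − £406.00 for 6 months → £3,975.58.
Then at r₁ with £406.00/mo: n₂ = −ln(1 − r₁·B/P)/ln(1+r₁) ≈ 11.35 → 12 more payments.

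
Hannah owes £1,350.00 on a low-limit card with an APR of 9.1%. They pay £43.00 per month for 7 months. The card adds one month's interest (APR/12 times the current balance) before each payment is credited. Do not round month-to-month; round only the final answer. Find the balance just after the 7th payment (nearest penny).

Monthly rate r = 9.1%/12 = 0.758333% = 0.00758333.
Each month: B ← B·(1+r) − £43.00.
Month 1: interest £10.24; balance after payment £1,317.24.
Month 2: interest £9.99; balance after payment £1,284.23.
Month 3: interest £9.74; balance after payment £1,250.97.
Month 4: interest £9.49; balance after payment £1,217.45.
Month 5: interest £9.23; balance after payment £1,183.68.
Month 6: interest £8.98; balance after payment £1,149.66.
Month 7: interest £8.72; balance after payment £1,115.38.

£1,115.38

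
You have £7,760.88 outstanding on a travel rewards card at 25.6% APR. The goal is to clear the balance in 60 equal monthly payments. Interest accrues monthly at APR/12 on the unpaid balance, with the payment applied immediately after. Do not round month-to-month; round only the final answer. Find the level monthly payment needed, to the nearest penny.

£230.53

Monthly rate r = 25.6%/12 = 2.13333% = 0.0213333.
Level-payment amortization: P = B₀·r / (1 − (1+r)^(−n)) = 7760.88·0.0213333 / (1 − 1.02133^(−60)).
Denominator 1 − (1+r)^(−60) = 0.718194396.
P = 165.565 / 0.718194396 ≈ 230.53.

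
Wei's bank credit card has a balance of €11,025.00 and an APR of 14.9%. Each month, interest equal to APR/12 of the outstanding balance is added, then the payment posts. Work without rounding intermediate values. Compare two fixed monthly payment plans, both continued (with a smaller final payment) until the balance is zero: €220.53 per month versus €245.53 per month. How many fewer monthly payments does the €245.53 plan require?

12 fewer payments

Monthly rate r = 14.9%/12 = 1.24167% = 0.0124167.
At €220.53/mo: n = ⌈−ln(1 − rB₀/P)/ln(1+r)⌉ = 79 payments (last €125.79); total interest = total paid − €11,025.00 = €6,302.13.
At €245.53/mo: 67 payments (last €19.21); total interest €5,199.19.
Payments saved = 79 − 67 = 12.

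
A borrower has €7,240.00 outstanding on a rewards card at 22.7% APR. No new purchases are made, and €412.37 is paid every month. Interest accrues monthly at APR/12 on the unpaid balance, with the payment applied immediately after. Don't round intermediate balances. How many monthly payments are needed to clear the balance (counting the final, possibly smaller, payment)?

22 payments

Monthly rate r = 22.7%/12 = 1.89167% = 0.0189167.
Recurrence: B ← B·(1+r) − €412.37.
Month 1: interest €136.96; balance after payment €6,964.59.
Month 2: interest €131.75; balance after payment €6,683.96.
Closed form: n = −ln(1 − rB₀/P)/ln(1+r) = −ln(0.66788)/ln(1.01892) ≈ 21.539, so the balance reaches zero during payment 22.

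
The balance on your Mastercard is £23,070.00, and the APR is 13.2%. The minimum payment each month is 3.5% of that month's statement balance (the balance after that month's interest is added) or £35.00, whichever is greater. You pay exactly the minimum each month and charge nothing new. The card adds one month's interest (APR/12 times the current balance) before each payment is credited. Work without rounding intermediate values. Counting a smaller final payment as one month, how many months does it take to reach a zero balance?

Monthly rate r = 13.2%/12 = 1.1% = 0.011.
While 3.5% of the post-interest balance exceeds £35.00, each month B ← (B·(1+r))·(1 − 0.035), i.e. B shrinks by the factor (1+r)·0.965 = 0.97561.
This holds for months 1–128. Entering month 129 the balance is £978.79; 3.5% of the post-interest balance is now below £35.00, so the flat £35.00 minimum applies from here.
From month 129 a fixed £35.00 at rate r clears £978.79 in 34 more payments. Total: 128 + 34 = 162 months.

162 months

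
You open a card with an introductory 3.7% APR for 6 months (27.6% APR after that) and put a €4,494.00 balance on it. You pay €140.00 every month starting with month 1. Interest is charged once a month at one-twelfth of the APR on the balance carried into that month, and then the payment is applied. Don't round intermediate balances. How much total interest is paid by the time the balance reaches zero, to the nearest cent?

Promo months 1–6 at r₀ = 3.7%/12 = 0.00308333; months 7+ at r₁ = 27.6%/12 = 0.023.
After month 6: iterate B ← B·(1+r₀) − €140.00 for 6 months → €3,731.28.
Then at r₁ with €140.00/mo: n₂ = −ln(1 − r₁·B/P)/ln(1+r₁) ≈ 41.75 → 42 more payments.
Total paid = 47·€140.00 + €104.97 = €6,684.97; interest = €6,684.97 − €4,494.00 = €2,190.97.

€2,190.97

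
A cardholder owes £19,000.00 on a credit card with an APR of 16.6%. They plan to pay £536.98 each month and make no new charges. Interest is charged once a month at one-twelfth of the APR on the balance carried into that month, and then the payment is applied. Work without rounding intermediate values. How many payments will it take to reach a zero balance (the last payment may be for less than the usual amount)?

49 payments

Monthly rate r = 16.6%/12 = 1.38333% = 0.0138333.
Recurrence: B ← B·(1+r) − £536.98.
Month 1: interest £262.83; balance after payment £18,725.85.
Month 2: interest £259.04; balance after payment £18,447.91.
Closed form: n = −ln(1 − rB₀/P)/ln(1+r) = −ln(0.51053)/ln(1.01383) ≈ 48.935, so the balance reaches zero during payment 49.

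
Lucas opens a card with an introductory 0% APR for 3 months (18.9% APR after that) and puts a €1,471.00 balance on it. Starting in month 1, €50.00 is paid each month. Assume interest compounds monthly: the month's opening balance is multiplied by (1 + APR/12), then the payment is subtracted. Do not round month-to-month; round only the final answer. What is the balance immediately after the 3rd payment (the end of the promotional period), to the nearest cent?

Promo months 1–3 at r₀ = 0%/12 = 0; months 4+ at r₁ = 18.9%/12 = 0.01575.
After month 3 (no interest yet): B = €1,471.00 − 3·€50.00 = €1,321.00.

€1,321.00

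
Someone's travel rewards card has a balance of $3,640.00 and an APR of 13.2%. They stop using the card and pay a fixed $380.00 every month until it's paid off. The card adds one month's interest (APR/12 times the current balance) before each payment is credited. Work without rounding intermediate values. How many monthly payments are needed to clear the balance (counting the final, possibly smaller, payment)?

Monthly rate r = 13.2%/12 = 1.1% = 0.011.
Recurrence: B ← B·(1+r) − $380.00.
Month 1: interest $40.04; balance after payment $3,300.04.
Month 2: interest $36.30; balance after payment $2,956.34.
Closed form: n = −ln(1 − rB₀/P)/ln(1+r) = −ln(0.89463)/ln(1.011) ≈ 10.178, so the balance reaches zero during payment 11.

11 payments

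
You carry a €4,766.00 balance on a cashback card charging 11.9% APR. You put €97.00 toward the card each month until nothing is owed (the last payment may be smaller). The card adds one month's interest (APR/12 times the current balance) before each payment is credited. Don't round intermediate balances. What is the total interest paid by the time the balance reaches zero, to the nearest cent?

€1,800.09

Monthly rate r = 11.9%/12 = 0.991667% = 0.00991667.
Payoff takes n = ⌈−ln(1 − rB₀/P)/ln(1+r)⌉ = ⌈67.691⌉ = 68 payments; the last is €67.09.
Total paid = 67·€97.00 + €67.09 = €6,566.09.
Total interest = total paid − principal = €6,566.09 − €4,766.00 = €1,800.09.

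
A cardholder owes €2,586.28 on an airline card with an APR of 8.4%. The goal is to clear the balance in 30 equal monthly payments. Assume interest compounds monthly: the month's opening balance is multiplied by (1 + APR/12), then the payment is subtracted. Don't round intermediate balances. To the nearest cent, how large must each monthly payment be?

Monthly rate r = 8.4%/12 = 0.7% = 0.007.
Level-payment amortization: P = B₀·r / (1 − (1+r)^(−n)) = 2586.28·0.007 / (1 − 1.007^(−30)).
Denominator 1 − (1+r)^(−30) = 0.188822523.
P = 18.104 / 0.188822523 ≈ 95.88.

€95.88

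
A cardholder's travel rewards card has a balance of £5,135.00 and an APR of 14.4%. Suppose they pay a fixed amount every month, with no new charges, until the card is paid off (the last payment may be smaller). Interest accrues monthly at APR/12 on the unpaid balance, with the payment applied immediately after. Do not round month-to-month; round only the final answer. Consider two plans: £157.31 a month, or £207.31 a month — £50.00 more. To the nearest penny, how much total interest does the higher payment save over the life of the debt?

Monthly rate r = 14.4%/12 = 1.2% = 0.012.
At £157.31/mo: n = ⌈−ln(1 − rB₀/P)/ln(1+r)⌉ = 42 payments (last £106.15); total interest = total paid − £5,135.00 = £1,420.86.
At £207.31/mo: 30 payments (last £118.58); total interest £995.57.
Interest saved = £1,420.86 − £995.57 = £425.29.

£425.29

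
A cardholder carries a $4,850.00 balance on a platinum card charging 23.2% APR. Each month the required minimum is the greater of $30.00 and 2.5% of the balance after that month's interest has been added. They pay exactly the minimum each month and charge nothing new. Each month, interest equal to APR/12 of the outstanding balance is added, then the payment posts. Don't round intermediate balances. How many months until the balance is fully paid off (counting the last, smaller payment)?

304 months

Monthly rate r = 23.2%/12 = 1.93333% = 0.0193333.
While 2.5% of the post-interest balance exceeds $30.00, each month B ← (B·(1+r))·(1 − 0.025), i.e. B shrinks by the factor (1+r)·0.975 = 0.99385.
This holds for months 1–230. Entering month 231 the balance is $1,173.64; 2.5% of the post-interest balance is now below $30.00, so the flat $30.00 minimum applies from here.
From month 231 a fixed $30.00 at rate r clears $1,173.64 in 74 more payments. Total: 230 + 74 = 304 months.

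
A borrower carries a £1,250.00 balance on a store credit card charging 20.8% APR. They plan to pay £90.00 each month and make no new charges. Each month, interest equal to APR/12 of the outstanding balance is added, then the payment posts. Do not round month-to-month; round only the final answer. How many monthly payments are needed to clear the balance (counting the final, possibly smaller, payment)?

Monthly rate r = 20.8%/12 = 1.73333% = 0.0173333.
Recurrence: B ← B·(1+r) − £90.00.
Month 1: interest £21.67; balance after payment £1,181.67.
Month 2: interest £20.48; balance after payment £1,112.15.
Closed form: n = −ln(1 − rB₀/P)/ln(1+r) = −ln(0.75926)/ln(1.01733) ≈ 16.026, so the balance reaches zero during payment 17.

17 months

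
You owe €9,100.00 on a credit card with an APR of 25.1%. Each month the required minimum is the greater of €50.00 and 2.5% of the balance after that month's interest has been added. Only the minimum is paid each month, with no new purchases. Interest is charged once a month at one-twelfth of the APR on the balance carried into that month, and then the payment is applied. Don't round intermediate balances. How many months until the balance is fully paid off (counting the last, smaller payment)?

416 months

Monthly rate r = 25.1%/12 = 2.09167% = 0.0209167.
While 2.5% of the post-interest balance exceeds €50.00, each month B ← (B·(1+r))·(1 − 0.025), i.e. B shrinks by the factor (1+r)·0.975 = 0.99539.
This holds for months 1–333. Entering month 334 the balance is €1,955.90; 2.5% of the post-interest balance is now below €50.00, so the flat €50.00 minimum applies from here.
From month 334 a fixed €50.00 at rate r clears €1,955.90 in 83 more payments. Total: 333 + 83 = 416 months.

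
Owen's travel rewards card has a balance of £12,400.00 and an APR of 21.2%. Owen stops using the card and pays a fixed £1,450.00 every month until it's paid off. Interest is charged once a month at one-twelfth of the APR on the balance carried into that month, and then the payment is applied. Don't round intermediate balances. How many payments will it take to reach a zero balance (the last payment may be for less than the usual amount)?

Monthly rate r = 21.2%/12 = 1.76667% = 0.0176667.
Recurrence: B ← B·(1+r) − £1,450.00.
Month 1: interest £219.07; balance after payment £11,169.07.
Month 2: interest £197.32; balance after payment £9,916.39.
Closed form: n = −ln(1 − rB₀/P)/ln(1+r) = −ln(0.84892)/ln(1.01767) ≈ 9.353, so the balance reaches zero during payment 10.

10 months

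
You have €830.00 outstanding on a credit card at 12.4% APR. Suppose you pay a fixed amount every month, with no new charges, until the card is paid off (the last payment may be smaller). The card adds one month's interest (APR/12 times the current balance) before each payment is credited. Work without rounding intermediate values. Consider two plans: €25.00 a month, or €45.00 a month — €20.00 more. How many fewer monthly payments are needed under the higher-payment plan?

20 fewer payments

Monthly rate r = 12.4%/12 = 1.03333% = 0.0103333.
At €25.00/mo: n = ⌈−ln(1 − rB₀/P)/ln(1+r)⌉ = 41 payments (last €21.80); total interest = total paid − €830.00 = €191.80.
At €45.00/mo: 21 payments (last €25.65); total interest €95.65.
Payments saved = 41 − 21 = 20.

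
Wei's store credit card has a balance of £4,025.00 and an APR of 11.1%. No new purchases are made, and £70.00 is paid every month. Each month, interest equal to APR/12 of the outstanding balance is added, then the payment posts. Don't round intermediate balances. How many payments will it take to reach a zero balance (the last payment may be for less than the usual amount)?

Monthly rate r = 11.1%/12 = 0.925% = 0.00925.
Recurrence: B ← B·(1+r) − £70.00.
Month 1: interest £37.23; balance after payment £3,992.23.
Month 2: interest £36.93; balance after payment £3,959.16.
Closed form: n = −ln(1 − rB₀/P)/ln(1+r) = −ln(0.46813)/ln(1.00925) ≈ 82.435, so the balance reaches zero during payment 83.

83 months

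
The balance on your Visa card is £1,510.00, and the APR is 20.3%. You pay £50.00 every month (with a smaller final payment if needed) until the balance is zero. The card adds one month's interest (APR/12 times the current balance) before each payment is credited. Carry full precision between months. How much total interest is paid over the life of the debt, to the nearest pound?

Monthly rate r = 20.3%/12 = 1.69167% = 0.0169167.
Payoff takes n = ⌈−ln(1 − rB₀/P)/ln(1+r)⌉ = ⌈42.632⌉ = 43 payments; the last is £31.68.
Total paid = 42·£50.00 + £31.68 = £2,131.68.
Total interest = total paid − principal = £2,131.68 − £1,510.00 = £621.68.

£622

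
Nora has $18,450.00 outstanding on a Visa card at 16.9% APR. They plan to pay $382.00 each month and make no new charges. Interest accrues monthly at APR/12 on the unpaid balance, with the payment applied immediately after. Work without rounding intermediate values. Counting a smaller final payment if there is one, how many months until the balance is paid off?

Monthly rate r = 16.9%/12 = 1.40833% = 0.0140833.
Recurrence: B ← B·(1+r) − $382.00.
Month 1: interest $259.84; balance after payment $18,327.84.
Month 2: interest $258.12; balance after payment $18,203.95.
Closed form: n = −ln(1 − rB₀/P)/ln(1+r) = −ln(0.3198)/ln(1.01408) ≈ 81.520, so the balance reaches zero during payment 82.

82 months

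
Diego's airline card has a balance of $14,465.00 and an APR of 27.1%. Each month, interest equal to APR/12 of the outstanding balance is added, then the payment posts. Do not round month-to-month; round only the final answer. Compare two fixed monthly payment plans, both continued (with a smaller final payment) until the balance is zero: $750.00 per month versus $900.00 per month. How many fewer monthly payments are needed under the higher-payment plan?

Monthly rate r = 27.1%/12 = 2.25833% = 0.0225833.
At $750.00/mo: n = ⌈−ln(1 − rB₀/P)/ln(1+r)⌉ = 26 payments (last $459.19); total interest = total paid − $14,465.00 = $4,744.19.
At $900.00/mo: 21 payments (last $174.35); total interest $3,709.35.
Payments saved = 26 − 21 = 5.

5 fewer payments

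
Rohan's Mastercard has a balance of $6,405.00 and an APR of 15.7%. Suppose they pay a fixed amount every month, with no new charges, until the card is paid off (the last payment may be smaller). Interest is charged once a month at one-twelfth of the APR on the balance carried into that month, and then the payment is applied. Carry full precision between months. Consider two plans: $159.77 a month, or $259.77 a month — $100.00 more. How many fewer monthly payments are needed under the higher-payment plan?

28 fewer payments

Monthly rate r = 15.7%/12 = 1.30833% = 0.0130833.
At $159.77/mo: n = ⌈−ln(1 − rB₀/P)/ln(1+r)⌉ = 58 payments (last $30.48); total interest = total paid − $6,405.00 = $2,732.37.
At $259.77/mo: 30 payments (last $250.27); total interest $1,378.60.
Payments saved = 58 − 30 = 28.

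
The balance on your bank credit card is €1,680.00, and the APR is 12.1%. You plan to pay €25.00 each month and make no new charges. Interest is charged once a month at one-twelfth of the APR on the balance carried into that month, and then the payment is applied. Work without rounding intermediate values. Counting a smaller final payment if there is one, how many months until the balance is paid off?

113 payments

Monthly rate r = 12.1%/12 = 1.00833% = 0.0100833.
Recurrence: B ← B·(1+r) − €25.00.
Month 1: interest €16.94; balance after payment €1,671.94.
Month 2: interest €16.86; balance after payment €1,663.80.
Closed form: n = −ln(1 − rB₀/P)/ln(1+r) = −ln(0.3224)/ln(1.01008) ≈ 112.826, so the balance reaches zero during payment 113.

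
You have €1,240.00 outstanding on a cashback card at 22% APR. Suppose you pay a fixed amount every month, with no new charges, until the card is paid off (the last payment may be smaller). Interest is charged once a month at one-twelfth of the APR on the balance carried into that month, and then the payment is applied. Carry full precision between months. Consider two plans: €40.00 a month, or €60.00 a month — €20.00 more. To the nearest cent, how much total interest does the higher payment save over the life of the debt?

€276.81

Monthly rate r = 22%/12 = 1.83333% = 0.0183333.
At €40.00/mo: n = ⌈−ln(1 − rB₀/P)/ln(1+r)⌉ = 47 payments (last €9.77); total interest = total paid − €1,240.00 = €609.77.
At €60.00/mo: 27 payments (last €12.96); total interest €332.96.
Interest saved = €609.77 − €332.96 = €276.81.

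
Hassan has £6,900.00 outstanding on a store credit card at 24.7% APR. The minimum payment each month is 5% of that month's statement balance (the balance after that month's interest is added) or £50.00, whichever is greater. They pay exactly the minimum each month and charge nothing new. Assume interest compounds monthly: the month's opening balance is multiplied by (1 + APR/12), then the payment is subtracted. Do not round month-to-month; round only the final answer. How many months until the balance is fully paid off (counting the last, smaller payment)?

Monthly rate r = 24.7%/12 = 2.05833% = 0.0205833.
While 5% of the post-interest balance exceeds £50.00, each month B ← (B·(1+r))·(1 − 0.05), i.e. B shrinks by the factor (1+r)·0.95 = 0.96955.
This holds for months 1–64. Entering month 65 the balance is £953.81; 5% of the post-interest balance is now below £50.00, so the flat £50.00 minimum applies from here.
From month 65 a fixed £50.00 at rate r clears £953.81 in 25 more payments. Total: 64 + 25 = 89 months.

89 months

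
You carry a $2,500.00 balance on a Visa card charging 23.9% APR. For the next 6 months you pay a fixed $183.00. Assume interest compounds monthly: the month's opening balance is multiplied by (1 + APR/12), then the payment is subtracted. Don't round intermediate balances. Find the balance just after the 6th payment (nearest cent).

Monthly rate r = 23.9%/12 = 1.99167% = 0.0199167.
Each month: B ← B·(1+r) − $183.00.
Month 1: interest $49.79; balance after payment $2,366.79.
Month 2: interest $47.14; balance after payment $2,230.93.
Month 3: interest $44.43; balance after payment $2,092.36.
Month 4: interest $41.67; balance after payment $1,951.04.
Month 5: interest $38.86; balance after payment $1,806.89.
Month 6: interest $35.99; balance after payment $1,659.88.

$1,659.88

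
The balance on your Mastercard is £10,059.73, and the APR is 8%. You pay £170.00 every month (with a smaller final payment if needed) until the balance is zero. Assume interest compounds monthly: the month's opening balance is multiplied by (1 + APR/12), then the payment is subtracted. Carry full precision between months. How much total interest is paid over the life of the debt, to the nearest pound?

Monthly rate r = 8%/12 = 0.666667% = 0.00666667.
Payoff takes n = ⌈−ln(1 − rB₀/P)/ln(1+r)⌉ = ⌈75.505⌉ = 76 payments; the last is £86.07.
Total paid = 75·£170.00 + £86.07 = £12,836.07.
Total interest = total paid − principal = £12,836.07 − £10,059.73 = £2,776.34.

£2,776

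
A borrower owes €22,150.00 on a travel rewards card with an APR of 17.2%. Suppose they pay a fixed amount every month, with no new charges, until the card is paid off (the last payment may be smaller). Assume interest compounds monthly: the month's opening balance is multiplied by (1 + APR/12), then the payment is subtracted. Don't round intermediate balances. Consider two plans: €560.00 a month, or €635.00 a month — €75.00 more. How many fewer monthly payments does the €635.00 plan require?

10 fewer payments

Monthly rate r = 17.2%/12 = 1.43333% = 0.0143333.
At €560.00/mo: n = ⌈−ln(1 − rB₀/P)/ln(1+r)⌉ = 59 payments (last €450.57); total interest = total paid − €22,150.00 = €10,780.57.
At €635.00/mo: 49 payments (last €446.19); total interest €8,776.19.
Payments saved = 59 − 49 = 10.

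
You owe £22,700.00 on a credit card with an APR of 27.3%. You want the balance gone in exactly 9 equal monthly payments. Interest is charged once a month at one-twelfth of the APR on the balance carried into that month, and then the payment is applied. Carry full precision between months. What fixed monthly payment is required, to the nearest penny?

£2,817.72

Monthly rate r = 27.3%/12 = 2.275% = 0.02275.
Level-payment amortization: P = B₀·r / (1 − (1+r)^(−n)) = 22700.00·0.02275 / (1 − 1.02275^(−9)).
Denominator 1 − (1+r)^(−9) = 0.183277338.
P = 516.425 / 0.183277338 ≈ 2817.72.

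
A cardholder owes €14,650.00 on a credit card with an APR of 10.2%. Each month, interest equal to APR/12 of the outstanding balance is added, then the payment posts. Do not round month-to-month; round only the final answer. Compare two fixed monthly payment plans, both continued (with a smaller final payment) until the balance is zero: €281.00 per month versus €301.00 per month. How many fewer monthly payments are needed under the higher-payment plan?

6 fewer payments

Monthly rate r = 10.2%/12 = 0.85% = 0.0085.
At €281.00/mo: n = ⌈−ln(1 − rB₀/P)/ln(1+r)⌉ = 70 payments (last €47.88); total interest = total paid − €14,650.00 = €4,786.88.
At €301.00/mo: 64 payments (last €24.78); total interest €4,337.78.
Payments saved = 70 − 64 = 6.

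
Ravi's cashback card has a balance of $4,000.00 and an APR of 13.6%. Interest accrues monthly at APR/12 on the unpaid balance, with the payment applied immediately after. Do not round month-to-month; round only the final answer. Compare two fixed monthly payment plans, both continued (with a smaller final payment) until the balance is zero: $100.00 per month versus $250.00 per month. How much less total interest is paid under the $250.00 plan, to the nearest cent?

Monthly rate r = 13.6%/12 = 1.13333% = 0.0113333.
At $100.00/mo: n = ⌈−ln(1 − rB₀/P)/ln(1+r)⌉ = 54 payments (last $58.95); total interest = total paid − $4,000.00 = $1,358.95.
At $250.00/mo: 18 payments (last $188.72); total interest $438.72.
Interest saved = $1,358.95 − $438.72 = $920.23.

$920.23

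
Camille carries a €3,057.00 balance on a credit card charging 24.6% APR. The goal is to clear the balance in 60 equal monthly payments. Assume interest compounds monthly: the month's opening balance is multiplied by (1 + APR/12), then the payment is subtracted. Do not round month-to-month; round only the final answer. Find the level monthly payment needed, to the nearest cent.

Monthly rate r = 24.6%/12 = 2.05% = 0.0205.
Level-payment amortization: P = B₀·r / (1 − (1+r)^(−n)) = 3057.00·0.0205 / (1 − 1.0205^(−60)).
Denominator 1 − (1+r)^(−60) = 0.704049242.
P = 62.6685 / 0.704049242 ≈ 89.01.

€89.01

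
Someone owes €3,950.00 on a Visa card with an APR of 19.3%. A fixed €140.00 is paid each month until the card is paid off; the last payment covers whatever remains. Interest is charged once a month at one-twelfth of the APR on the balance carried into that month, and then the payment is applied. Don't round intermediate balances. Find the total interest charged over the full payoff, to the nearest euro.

€1,356

Monthly rate r = 19.3%/12 = 1.60833% = 0.0160833.
Payoff takes n = ⌈−ln(1 − rB₀/P)/ln(1+r)⌉ = ⌈37.902⌉ = 38 payments; the last is €126.31.
Total paid = 37·€140.00 + €126.31 = €5,306.31.
Total interest = total paid − principal = €5,306.31 − €3,950.00 = €1,356.31.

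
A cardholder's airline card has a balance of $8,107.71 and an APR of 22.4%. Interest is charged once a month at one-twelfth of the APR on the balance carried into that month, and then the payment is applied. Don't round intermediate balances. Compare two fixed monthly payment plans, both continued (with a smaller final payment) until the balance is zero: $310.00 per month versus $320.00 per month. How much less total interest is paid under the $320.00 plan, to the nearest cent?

Monthly rate r = 22.4%/12 = 1.86667% = 0.0186667.
At $310.00/mo: n = ⌈−ln(1 − rB₀/P)/ln(1+r)⌉ = 37 payments (last $68.01); total interest = total paid − $8,107.71 = $3,120.30.
At $320.00/mo: 35 payments (last $202.15); total interest $2,974.44.
Interest saved = $3,120.30 − $2,974.44 = $145.86.

$145.86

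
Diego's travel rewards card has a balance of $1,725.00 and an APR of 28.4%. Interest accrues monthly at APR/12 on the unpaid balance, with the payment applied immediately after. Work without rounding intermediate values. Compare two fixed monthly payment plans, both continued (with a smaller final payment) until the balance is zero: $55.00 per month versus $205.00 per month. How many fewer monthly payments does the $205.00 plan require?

Monthly rate r = 28.4%/12 = 2.36667% = 0.0236667.
At $55.00/mo: n = ⌈−ln(1 − rB₀/P)/ln(1+r)⌉ = 58 payments (last $53.09); total interest = total paid − $1,725.00 = $1,463.09.
At $205.00/mo: 10 payments (last $101.90); total interest $221.90.
Payments saved = 58 − 10 = 48.

48 fewer payments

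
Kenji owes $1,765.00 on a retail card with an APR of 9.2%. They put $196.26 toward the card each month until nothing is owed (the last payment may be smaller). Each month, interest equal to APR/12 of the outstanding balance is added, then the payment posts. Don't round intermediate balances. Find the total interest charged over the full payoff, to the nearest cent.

$70.97

Monthly rate r = 9.2%/12 = 0.766667% = 0.00766667.
Payoff takes n = ⌈−ln(1 − rB₀/P)/ln(1+r)⌉ = ⌈9.354⌉ = 10 payments; the last is $69.63.
Total paid = 9·$196.26 + $69.63 = $1,835.97.
Total interest = total paid − principal = $1,835.97 − $1,765.00 = $70.97.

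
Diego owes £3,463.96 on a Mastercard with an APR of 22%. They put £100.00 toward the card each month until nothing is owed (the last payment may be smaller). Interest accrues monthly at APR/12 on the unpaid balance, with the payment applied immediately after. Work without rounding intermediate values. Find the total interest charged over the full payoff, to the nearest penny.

£2,084.81

Monthly rate r = 22%/12 = 1.83333% = 0.0183333.
Payoff takes n = ⌈−ln(1 − rB₀/P)/ln(1+r)⌉ = ⌈55.485⌉ = 56 payments; the last is £48.77.
Total paid = 55·£100.00 + £48.77 = £5,548.77.
Total interest = total paid − principal = £5,548.77 − £3,463.96 = £2,084.81.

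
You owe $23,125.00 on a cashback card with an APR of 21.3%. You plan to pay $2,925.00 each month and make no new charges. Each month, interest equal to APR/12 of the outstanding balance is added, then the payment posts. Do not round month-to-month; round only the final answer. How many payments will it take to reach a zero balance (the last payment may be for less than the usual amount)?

Monthly rate r = 21.3%/12 = 1.775% = 0.01775.
Recurrence: B ← B·(1+r) − $2,925.00.
Month 1: interest $410.47; balance after payment $20,610.47.
Month 2: interest $365.84; balance after payment $18,051.30.
Closed form: n = −ln(1 − rB₀/P)/ln(1+r) = −ln(0.85967)/ln(1.01775) ≈ 8.594, so the balance reaches zero during payment 9.

9 payments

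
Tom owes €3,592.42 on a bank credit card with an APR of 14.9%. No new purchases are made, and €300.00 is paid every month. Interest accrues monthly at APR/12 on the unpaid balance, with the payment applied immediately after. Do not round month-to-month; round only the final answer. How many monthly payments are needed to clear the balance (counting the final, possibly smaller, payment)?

14 payments

Monthly rate r = 14.9%/12 = 1.24167% = 0.0124167.
Recurrence: B ← B·(1+r) − €300.00.
Month 1: interest €44.61; balance after payment €3,337.03.
Month 2: interest €41.43; balance after payment €3,078.46.
Closed form: n = −ln(1 − rB₀/P)/ln(1+r) = −ln(0.85131)/ln(1.01242) ≈ 13.045, so the balance reaches zero during payment 14.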